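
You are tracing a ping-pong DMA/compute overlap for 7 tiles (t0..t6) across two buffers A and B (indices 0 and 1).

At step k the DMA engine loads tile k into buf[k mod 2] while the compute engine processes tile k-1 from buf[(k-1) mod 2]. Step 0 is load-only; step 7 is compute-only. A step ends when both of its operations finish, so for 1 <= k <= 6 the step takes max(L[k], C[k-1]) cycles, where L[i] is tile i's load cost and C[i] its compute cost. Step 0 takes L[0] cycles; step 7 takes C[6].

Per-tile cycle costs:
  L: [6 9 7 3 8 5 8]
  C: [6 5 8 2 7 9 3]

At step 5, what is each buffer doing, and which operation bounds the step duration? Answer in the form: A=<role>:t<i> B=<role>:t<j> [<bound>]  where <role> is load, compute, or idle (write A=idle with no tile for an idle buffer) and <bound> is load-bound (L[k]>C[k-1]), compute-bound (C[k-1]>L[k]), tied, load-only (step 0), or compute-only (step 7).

step 5: A=compute:t4 B=load:t5 [compute-bound]

  0. 6=6c; end=6; A:t0 B:-
  1. max(9,6)=9c; end=15; A:t0 B:t1
  2. max(7,5)=7c; end=22; A:t2 B:t1
  3. max(3,8)=8c; end=30; A:t2 B:t3
  4. max(8,2)=8c; end=38; A:t4 B:t3
  5. max(5,7)=7c; end=45; A:t4 B:t5
  6. max(8,9)=9c; end=54; A:t6 B:t5
  7. 3=3c; end=57; A:t6 B:t5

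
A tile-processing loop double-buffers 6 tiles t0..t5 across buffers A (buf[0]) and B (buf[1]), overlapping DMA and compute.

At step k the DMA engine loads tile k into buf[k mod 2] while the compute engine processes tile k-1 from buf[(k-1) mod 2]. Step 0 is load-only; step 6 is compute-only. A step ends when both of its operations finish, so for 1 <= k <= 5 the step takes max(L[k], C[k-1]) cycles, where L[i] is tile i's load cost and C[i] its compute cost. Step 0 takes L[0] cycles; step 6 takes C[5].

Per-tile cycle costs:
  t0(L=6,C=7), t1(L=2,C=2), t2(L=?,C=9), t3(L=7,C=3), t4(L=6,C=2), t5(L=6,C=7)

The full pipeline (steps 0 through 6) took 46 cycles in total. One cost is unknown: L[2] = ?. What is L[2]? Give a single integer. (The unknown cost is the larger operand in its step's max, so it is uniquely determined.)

step 0 | dur = L[0]=6 = 6
step 1 | dur = max(L[1]=2, C[0]=7) = 7
step 2 | dur = max(L[2]=?, C[1]=2) = L[2]  (unknown; binding)
step 3 | dur = max(L[3]=7, C[2]=9) = 9
step 4 | dur = max(L[4]=6, C[3]=3) = 6
step 5 | dur = max(L[5]=6, C[4]=2) = 6
step 6 | dur = C[5]=7 = 7
sum of known step durations = 41
dur[2] = total - known = 46 - 41 = 5
L[2] is the binding max in step 2, so L[2] = dur[2] = 5

L[2] = 5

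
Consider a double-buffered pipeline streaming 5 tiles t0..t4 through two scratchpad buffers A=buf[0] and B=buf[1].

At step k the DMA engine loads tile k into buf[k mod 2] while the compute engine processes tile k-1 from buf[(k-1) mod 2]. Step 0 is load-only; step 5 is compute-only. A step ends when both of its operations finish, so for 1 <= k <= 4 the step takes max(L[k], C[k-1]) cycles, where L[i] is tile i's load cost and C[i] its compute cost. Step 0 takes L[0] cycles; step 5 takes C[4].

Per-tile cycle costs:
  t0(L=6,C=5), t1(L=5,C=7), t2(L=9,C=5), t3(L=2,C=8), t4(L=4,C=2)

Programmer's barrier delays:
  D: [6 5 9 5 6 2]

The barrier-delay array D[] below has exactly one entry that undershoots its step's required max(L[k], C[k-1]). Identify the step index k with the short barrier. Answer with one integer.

hazard at step 4

[0] required=L[0]=6=6 vs D=6 ok
[1] required=max(L[1]=5,C[0]=5)=5 vs D=5 ok
[2] required=max(L[2]=9,C[1]=7)=9 vs D=9 ok
[3] required=max(L[3]=2,C[2]=5)=5 vs D=5 ok
[4] required=max(L[4]=4,C[3]=8)=8 vs D=6 SHORT
[5] required=C[4]=2=2 vs D=2 ok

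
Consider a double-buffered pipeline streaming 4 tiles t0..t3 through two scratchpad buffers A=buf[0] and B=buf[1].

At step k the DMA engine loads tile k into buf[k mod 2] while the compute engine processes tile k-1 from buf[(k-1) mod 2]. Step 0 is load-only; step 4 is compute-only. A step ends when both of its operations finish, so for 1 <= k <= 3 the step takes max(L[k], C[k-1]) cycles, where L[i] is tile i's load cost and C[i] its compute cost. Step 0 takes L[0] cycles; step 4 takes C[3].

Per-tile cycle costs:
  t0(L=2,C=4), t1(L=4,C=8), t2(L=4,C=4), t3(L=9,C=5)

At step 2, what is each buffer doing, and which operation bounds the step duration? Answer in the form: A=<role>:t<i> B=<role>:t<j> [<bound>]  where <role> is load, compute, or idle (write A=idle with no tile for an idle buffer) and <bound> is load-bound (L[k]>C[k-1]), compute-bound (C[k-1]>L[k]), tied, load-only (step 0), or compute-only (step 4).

step 2: A=load:t2 B=compute:t1 [compute-bound]

step 0: L[0]=2 → dur=2, Σ=2 | A=load:t0 B=idle [load-only]
step 1: L[1]=4 C[0]=4 → dur=4, Σ=6 | A=compute:t0 B=load:t1 [tied]
step 2: L[2]=4 C[1]=8 → dur=8, Σ=14 | A=load:t2 B=compute:t1 [compute-bound]
step 3: L[3]=9 C[2]=4 → dur=9, Σ=23 | A=compute:t2 B=load:t3 [load-bound]
step 4: C[3]=5 → dur=5, Σ=28 | A=idle B=compute:t3 [compute-only]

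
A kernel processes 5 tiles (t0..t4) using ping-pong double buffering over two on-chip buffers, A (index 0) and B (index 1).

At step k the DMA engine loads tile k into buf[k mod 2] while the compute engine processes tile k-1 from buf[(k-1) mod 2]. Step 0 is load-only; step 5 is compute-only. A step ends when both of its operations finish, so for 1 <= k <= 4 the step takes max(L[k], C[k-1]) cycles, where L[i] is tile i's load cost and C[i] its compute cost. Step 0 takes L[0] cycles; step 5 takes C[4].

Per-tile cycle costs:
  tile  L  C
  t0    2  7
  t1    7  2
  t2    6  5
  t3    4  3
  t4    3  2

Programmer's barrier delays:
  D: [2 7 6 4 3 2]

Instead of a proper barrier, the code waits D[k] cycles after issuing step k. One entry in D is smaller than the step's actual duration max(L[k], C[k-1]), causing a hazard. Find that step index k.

step 0: need L[0]=2 = 2; D[0]=2 ok
step 1: need max(L[1]=7,C[0]=7) = 7; D[1]=7 ok
step 2: need max(L[2]=6,C[1]=2) = 6; D[2]=6 ok
step 3: need max(L[3]=4,C[2]=5) = 5; D[3]=4 SHORT
step 4: need max(L[4]=3,C[3]=3) = 3; D[4]=3 ok
step 5: need C[4]=2 = 2; D[5]=2 ok

hazard at step 3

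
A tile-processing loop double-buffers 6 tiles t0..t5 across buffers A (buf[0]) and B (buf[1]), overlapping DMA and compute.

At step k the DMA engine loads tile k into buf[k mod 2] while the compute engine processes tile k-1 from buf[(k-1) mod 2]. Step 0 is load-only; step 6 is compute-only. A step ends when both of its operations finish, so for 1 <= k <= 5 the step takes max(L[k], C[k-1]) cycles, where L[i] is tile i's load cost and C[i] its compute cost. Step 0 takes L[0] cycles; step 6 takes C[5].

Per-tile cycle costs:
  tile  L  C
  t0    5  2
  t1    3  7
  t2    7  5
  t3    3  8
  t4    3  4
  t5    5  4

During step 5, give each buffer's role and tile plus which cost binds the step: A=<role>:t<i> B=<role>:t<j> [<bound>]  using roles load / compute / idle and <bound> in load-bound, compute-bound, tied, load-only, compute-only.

  0. 5=5c; end=5; A:t0 B:-
  1. max(3,2)=3c; end=8; A:t0 B:t1
  2. max(7,7)=7c; end=15; A:t2 B:t1
  3. max(3,5)=5c; end=20; A:t2 B:t3
  4. max(3,8)=8c; end=28; A:t4 B:t3
  5. max(5,4)=5c; end=33; A:t4 B:t5
  6. 4=4c; end=37; A:t4 B:t5

step 5: A=compute:t4 B=load:t5 [load-bound]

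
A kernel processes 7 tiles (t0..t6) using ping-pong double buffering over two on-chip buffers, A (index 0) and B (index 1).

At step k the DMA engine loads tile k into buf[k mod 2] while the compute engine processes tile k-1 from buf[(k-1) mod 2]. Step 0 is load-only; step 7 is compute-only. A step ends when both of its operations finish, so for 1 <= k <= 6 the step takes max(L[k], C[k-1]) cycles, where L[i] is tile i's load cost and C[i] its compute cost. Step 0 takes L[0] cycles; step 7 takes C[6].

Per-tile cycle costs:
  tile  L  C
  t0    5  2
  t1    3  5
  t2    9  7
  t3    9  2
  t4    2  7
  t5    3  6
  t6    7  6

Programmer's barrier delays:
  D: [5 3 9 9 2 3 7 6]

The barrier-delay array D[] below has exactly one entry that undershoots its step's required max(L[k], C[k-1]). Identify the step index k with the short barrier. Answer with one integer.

hazard at step 5

[0] required=L[0]=5=5 vs D=5 ok
[1] required=max(L[1]=3,C[0]=2)=3 vs D=3 ok
[2] required=max(L[2]=9,C[1]=5)=9 vs D=9 ok
[3] required=max(L[3]=9,C[2]=7)=9 vs D=9 ok
[4] required=max(L[4]=2,C[3]=2)=2 vs D=2 ok
[5] required=max(L[5]=3,C[4]=7)=7 vs D=3 SHORT
[6] required=max(L[6]=7,C[5]=6)=7 vs D=7 ok
[7] required=C[6]=6=6 vs D=6 ok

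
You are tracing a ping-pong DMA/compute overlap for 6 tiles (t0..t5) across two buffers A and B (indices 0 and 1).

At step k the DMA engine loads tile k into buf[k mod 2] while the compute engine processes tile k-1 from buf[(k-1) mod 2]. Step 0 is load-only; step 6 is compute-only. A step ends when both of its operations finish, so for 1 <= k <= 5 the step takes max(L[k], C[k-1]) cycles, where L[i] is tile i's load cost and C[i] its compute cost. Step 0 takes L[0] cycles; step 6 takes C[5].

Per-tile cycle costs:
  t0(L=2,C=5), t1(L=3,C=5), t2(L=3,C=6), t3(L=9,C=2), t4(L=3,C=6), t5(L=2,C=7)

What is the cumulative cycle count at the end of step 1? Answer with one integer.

  0. 2=2c; end=2; A:t0 B:-
  1. max(3,5)=5c; end=7; A:t0 B:t1
  2. max(3,5)=5c; end=12; A:t2 B:t1
  3. max(9,6)=9c; end=21; A:t2 B:t3
  4. max(3,2)=3c; end=24; A:t4 B:t3
  5. max(2,6)=6c; end=30; A:t4 B:t5
  6. 7=7c; end=37; A:t4 B:t5

end_cycle[1] = 7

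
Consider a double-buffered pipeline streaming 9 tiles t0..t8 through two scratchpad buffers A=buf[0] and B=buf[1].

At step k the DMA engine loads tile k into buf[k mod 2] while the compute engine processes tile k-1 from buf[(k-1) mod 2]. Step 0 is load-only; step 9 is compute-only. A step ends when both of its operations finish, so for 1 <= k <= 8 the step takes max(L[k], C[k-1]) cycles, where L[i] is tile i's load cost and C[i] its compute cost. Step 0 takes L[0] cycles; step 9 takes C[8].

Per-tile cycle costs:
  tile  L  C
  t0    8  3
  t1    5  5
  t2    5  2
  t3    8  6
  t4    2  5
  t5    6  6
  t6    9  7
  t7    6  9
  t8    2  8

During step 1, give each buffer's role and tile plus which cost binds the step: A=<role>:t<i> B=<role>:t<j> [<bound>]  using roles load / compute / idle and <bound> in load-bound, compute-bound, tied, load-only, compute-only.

step 1: A=compute:t0 B=load:t1 [load-bound]

k=0 load=t0/8c comp=- wait=8 total=8
k=1 load=t1/5c comp=t0/3c wait=5 total=13
k=2 load=t2/5c comp=t1/5c wait=5 total=18
k=3 load=t3/8c comp=t2/2c wait=8 total=26
k=4 load=t4/2c comp=t3/6c wait=6 total=32
k=5 load=t5/6c comp=t4/5c wait=6 total=38
k=6 load=t6/9c comp=t5/6c wait=9 total=47
k=7 load=t7/6c comp=t6/7c wait=7 total=54
k=8 load=t8/2c comp=t7/9c wait=9 total=63
k=9 load=- comp=t8/8c wait=8 total=71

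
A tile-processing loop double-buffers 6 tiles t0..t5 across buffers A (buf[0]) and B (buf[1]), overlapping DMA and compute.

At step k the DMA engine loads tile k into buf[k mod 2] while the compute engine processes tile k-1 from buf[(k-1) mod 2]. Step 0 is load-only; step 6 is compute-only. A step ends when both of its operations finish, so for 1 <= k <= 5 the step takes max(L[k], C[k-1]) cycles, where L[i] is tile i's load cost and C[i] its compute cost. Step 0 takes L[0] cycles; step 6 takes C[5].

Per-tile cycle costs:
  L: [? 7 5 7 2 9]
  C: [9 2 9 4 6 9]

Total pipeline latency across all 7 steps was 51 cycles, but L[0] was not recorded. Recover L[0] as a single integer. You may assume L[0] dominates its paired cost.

L[0] = 6

step 0: dur = L[0]=? = L[0]  (unknown; binding)
step 1: dur = max(L[1]=7, C[0]=9) = 9
step 2: dur = max(L[2]=5, C[1]=2) = 5
step 3: dur = max(L[3]=7, C[2]=9) = 9
step 4: dur = max(L[4]=2, C[3]=4) = 4
step 5: dur = max(L[5]=9, C[4]=6) = 9
step 6: dur = C[5]=9 = 9
sum of known step durations = 45
dur[0] = total - known = 51 - 45 = 6
L[0] is the binding max in step 0, so L[0] = dur[0] = 6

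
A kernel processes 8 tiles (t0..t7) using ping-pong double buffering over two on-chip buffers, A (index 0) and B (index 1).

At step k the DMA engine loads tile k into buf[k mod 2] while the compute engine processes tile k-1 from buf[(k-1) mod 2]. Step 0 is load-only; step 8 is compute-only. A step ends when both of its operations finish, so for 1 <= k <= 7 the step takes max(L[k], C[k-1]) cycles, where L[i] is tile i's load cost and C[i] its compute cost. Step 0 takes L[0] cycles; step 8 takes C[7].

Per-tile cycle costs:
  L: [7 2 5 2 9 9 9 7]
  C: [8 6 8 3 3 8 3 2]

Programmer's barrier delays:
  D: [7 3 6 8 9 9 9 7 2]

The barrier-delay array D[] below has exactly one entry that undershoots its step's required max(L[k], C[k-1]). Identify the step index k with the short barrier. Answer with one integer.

hazard at step 1

k=0 barrier L[0]=7→7c, D[0]=7 ok
k=1 barrier max(L[1]=2,C[0]=8)→8c, D[1]=3 SHORT
k=2 barrier max(L[2]=5,C[1]=6)→6c, D[2]=6 ok
k=3 barrier max(L[3]=2,C[2]=8)→8c, D[3]=8 ok
k=4 barrier max(L[4]=9,C[3]=3)→9c, D[4]=9 ok
k=5 barrier max(L[5]=9,C[4]=3)→9c, D[5]=9 ok
k=6 barrier max(L[6]=9,C[5]=8)→9c, D[6]=9 ok
k=7 barrier max(L[7]=7,C[6]=3)→7c, D[7]=7 ok
k=8 barrier C[7]=2→2c, D[8]=2 ok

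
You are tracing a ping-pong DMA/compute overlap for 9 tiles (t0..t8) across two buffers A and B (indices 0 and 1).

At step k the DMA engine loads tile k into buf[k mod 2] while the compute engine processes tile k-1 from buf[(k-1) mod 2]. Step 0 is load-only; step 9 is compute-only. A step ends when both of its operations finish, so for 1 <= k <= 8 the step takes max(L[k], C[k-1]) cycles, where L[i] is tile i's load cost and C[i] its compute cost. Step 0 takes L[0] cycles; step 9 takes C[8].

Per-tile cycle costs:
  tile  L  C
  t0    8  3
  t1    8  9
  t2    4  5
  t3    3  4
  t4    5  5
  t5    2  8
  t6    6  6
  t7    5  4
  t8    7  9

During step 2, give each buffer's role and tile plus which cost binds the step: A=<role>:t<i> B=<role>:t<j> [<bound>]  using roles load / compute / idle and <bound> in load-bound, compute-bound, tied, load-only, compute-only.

[0] DMA t0→A (8c) ∥ CU idle ⇒ 8c, clock 8
[1] DMA t1→B (8c) ∥ CU A:t0 (3c) ⇒ 8c, clock 16
[2] DMA t2→A (4c) ∥ CU B:t1 (9c) ⇒ 9c, clock 25
[3] DMA t3→B (3c) ∥ CU A:t2 (5c) ⇒ 5c, clock 30
[4] DMA t4→A (5c) ∥ CU B:t3 (4c) ⇒ 5c, clock 35
[5] DMA t5→B (2c) ∥ CU A:t4 (5c) ⇒ 5c, clock 40
[6] DMA t6→A (6c) ∥ CU B:t5 (8c) ⇒ 8c, clock 48
[7] DMA t7→B (5c) ∥ CU A:t6 (6c) ⇒ 6c, clock 54
[8] DMA t8→A (7c) ∥ CU B:t7 (4c) ⇒ 7c, clock 61
[9] DMA idle ∥ CU A:t8 (9c) ⇒ 9c, clock 70

step 2: A=load:t2 B=compute:t1 [compute-bound]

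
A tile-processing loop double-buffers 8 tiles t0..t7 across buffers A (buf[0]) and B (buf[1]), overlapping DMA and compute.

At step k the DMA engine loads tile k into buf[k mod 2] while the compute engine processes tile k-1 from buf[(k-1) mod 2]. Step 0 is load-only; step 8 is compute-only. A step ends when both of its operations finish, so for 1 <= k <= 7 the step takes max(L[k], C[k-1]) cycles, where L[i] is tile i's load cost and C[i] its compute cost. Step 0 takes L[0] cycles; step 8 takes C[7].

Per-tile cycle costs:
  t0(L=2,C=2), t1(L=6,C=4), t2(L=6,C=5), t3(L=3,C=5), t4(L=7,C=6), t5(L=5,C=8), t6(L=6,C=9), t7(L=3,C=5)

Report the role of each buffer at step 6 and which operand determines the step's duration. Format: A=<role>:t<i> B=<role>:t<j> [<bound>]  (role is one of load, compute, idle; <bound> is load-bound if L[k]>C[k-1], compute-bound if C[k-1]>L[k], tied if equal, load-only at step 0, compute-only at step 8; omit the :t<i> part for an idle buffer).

step 6: A=load:t6 B=compute:t5 [compute-bound]

k=0 load=t0/2c comp=- wait=2 total=2
k=1 load=t1/6c comp=t0/2c wait=6 total=8
k=2 load=t2/6c comp=t1/4c wait=6 total=14
k=3 load=t3/3c comp=t2/5c wait=5 total=19
k=4 load=t4/7c comp=t3/5c wait=7 total=26
k=5 load=t5/5c comp=t4/6c wait=6 total=32
k=6 load=t6/6c comp=t5/8c wait=8 total=40
k=7 load=t7/3c comp=t6/9c wait=9 total=49
k=8 load=- comp=t7/5c wait=5 total=54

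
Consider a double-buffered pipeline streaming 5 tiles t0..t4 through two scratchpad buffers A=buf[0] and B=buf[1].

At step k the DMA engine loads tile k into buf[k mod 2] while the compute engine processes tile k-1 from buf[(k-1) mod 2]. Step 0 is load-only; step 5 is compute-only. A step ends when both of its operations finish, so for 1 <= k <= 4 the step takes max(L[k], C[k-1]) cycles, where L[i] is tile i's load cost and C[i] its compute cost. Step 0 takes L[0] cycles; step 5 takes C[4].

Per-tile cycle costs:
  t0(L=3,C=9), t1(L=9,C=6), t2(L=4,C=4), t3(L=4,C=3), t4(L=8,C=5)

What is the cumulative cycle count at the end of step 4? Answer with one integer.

end_cycle[4] = 30

  0. 3=3c; end=3; A:t0 B:-
  1. max(9,9)=9c; end=12; A:t0 B:t1
  2. max(4,6)=6c; end=18; A:t2 B:t1
  3. max(4,4)=4c; end=22; A:t2 B:t3
  4. max(8,3)=8c; end=30; A:t4 B:t3
  5. 5=5c; end=35; A:t4 B:t3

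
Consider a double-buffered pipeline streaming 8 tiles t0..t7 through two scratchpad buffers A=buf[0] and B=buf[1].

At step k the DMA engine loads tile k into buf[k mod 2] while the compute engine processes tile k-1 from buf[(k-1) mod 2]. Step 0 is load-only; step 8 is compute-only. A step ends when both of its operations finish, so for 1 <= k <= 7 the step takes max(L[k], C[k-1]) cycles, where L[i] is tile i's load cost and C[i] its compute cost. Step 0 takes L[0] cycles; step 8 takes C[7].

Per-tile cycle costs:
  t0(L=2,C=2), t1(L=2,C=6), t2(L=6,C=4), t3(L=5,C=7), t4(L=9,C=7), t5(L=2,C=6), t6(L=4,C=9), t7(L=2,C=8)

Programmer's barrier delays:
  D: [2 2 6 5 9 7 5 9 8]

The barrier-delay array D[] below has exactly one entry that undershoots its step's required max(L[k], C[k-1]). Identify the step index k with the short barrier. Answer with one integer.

hazard at step 6

[0] required=L[0]=2=2 vs D=2 ok
[1] required=max(L[1]=2,C[0]=2)=2 vs D=2 ok
[2] required=max(L[2]=6,C[1]=6)=6 vs D=6 ok
[3] required=max(L[3]=5,C[2]=4)=5 vs D=5 ok
[4] required=max(L[4]=9,C[3]=7)=9 vs D=9 ok
[5] required=max(L[5]=2,C[4]=7)=7 vs D=7 ok
[6] required=max(L[6]=4,C[5]=6)=6 vs D=5 SHORT
[7] required=max(L[7]=2,C[6]=9)=9 vs D=9 ok
[8] required=C[7]=8=8 vs D=8 ok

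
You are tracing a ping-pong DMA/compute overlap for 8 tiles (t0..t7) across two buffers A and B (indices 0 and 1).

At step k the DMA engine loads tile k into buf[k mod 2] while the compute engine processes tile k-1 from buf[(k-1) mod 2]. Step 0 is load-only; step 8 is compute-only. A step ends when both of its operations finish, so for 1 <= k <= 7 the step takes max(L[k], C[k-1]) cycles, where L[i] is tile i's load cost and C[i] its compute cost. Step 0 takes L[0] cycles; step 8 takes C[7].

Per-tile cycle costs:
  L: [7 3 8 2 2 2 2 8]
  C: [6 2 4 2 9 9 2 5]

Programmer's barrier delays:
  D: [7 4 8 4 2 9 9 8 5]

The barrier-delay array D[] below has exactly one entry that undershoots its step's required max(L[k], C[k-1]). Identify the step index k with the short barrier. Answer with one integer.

step 0: need L[0]=7 = 7; D[0]=7 ok
step 1: need max(L[1]=3,C[0]=6) = 6; D[1]=4 SHORT
step 2: need max(L[2]=8,C[1]=2) = 8; D[2]=8 ok
step 3: need max(L[3]=2,C[2]=4) = 4; D[3]=4 ok
step 4: need max(L[4]=2,C[3]=2) = 2; D[4]=2 ok
step 5: need max(L[5]=2,C[4]=9) = 9; D[5]=9 ok
step 6: need max(L[6]=2,C[5]=9) = 9; D[6]=9 ok
step 7: need max(L[7]=8,C[6]=2) = 8; D[7]=8 ok
step 8: need C[7]=5 = 5; D[8]=5 ok

hazard at step 1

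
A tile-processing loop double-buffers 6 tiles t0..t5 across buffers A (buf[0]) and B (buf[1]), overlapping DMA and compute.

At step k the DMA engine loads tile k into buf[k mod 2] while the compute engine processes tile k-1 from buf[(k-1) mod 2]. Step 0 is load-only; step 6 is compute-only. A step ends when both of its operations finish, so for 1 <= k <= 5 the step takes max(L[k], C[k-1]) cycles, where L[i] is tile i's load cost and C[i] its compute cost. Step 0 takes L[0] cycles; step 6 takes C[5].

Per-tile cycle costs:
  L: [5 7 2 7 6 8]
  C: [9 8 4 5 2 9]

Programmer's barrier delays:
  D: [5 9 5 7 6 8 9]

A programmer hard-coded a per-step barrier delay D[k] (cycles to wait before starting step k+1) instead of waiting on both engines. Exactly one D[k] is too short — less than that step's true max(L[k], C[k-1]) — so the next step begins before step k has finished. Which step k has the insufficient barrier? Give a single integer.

hazard at step 2

step 0: need L[0]=5 = 5; D[0]=5 ok
step 1: need max(L[1]=7,C[0]=9) = 9; D[1]=9 ok
step 2: need max(L[2]=2,C[1]=8) = 8; D[2]=5 SHORT
step 3: need max(L[3]=7,C[2]=4) = 7; D[3]=7 ok
step 4: need max(L[4]=6,C[3]=5) = 6; D[4]=6 ok
step 5: need max(L[5]=8,C[4]=2) = 8; D[5]=8 ok
step 6: need C[5]=9 = 9; D[6]=9 ok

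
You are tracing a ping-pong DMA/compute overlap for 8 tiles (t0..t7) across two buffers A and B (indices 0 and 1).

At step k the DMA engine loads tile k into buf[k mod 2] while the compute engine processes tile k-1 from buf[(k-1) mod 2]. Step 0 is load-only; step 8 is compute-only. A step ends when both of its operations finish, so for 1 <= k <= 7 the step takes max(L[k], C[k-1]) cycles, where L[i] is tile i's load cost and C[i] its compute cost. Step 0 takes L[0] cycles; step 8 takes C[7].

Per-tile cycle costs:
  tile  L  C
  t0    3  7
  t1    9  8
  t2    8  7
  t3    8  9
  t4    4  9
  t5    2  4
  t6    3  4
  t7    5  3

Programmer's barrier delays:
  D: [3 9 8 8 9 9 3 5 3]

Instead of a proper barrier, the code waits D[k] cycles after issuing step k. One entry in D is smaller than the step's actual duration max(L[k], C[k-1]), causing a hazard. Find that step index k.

k=0 barrier L[0]=3→3c, D[0]=3 ok
k=1 barrier max(L[1]=9,C[0]=7)→9c, D[1]=9 ok
k=2 barrier max(L[2]=8,C[1]=8)→8c, D[2]=8 ok
k=3 barrier max(L[3]=8,C[2]=7)→8c, D[3]=8 ok
k=4 barrier max(L[4]=4,C[3]=9)→9c, D[4]=9 ok
k=5 barrier max(L[5]=2,C[4]=9)→9c, D[5]=9 ok
k=6 barrier max(L[6]=3,C[5]=4)→4c, D[6]=3 SHORT
k=7 barrier max(L[7]=5,C[6]=4)→5c, D[7]=5 ok
k=8 barrier C[7]=3→3c, D[8]=3 ok

hazard at step 6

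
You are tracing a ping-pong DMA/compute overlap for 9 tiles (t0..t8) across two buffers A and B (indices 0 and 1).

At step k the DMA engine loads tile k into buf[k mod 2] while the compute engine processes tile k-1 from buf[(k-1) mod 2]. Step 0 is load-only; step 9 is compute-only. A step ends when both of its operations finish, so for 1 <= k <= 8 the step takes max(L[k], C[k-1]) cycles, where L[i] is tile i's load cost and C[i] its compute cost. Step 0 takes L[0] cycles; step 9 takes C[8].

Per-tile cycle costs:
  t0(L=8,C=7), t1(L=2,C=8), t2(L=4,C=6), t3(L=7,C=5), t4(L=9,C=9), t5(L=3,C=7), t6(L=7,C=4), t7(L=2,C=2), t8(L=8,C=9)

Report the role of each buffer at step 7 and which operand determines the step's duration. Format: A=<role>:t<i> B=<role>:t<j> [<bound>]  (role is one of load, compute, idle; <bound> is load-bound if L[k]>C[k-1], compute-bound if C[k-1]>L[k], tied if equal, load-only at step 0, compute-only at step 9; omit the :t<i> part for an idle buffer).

step 7: A=compute:t6 B=load:t7 [compute-bound]

  0. 8=8c; end=8; A:t0 B:-
  1. max(2,7)=7c; end=15; A:t0 B:t1
  2. max(4,8)=8c; end=23; A:t2 B:t1
  3. max(7,6)=7c; end=30; A:t2 B:t3
  4. max(9,5)=9c; end=39; A:t4 B:t3
  5. max(3,9)=9c; end=48; A:t4 B:t5
  6. max(7,7)=7c; end=55; A:t6 B:t5
  7. max(2,4)=4c; end=59; A:t6 B:t7
  8. max(8,2)=8c; end=67; A:t8 B:t7
  9. 9=9c; end=76; A:t8 B:t7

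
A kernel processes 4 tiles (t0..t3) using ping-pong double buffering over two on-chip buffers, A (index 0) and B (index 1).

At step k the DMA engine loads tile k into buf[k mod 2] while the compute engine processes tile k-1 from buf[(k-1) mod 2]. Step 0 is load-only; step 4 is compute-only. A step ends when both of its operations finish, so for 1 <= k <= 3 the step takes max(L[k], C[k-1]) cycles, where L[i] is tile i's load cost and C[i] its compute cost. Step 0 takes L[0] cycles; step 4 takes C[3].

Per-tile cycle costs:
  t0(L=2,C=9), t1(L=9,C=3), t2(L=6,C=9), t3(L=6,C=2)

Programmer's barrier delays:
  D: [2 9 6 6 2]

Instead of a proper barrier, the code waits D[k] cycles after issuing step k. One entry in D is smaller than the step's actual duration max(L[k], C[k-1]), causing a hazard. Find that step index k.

hazard at step 3

k=0 barrier L[0]=2→2c, D[0]=2 ok
k=1 barrier max(L[1]=9,C[0]=9)→9c, D[1]=9 ok
k=2 barrier max(L[2]=6,C[1]=3)→6c, D[2]=6 ok
k=3 barrier max(L[3]=6,C[2]=9)→9c, D[3]=6 SHORT
k=4 barrier C[3]=2→2c, D[4]=2 ok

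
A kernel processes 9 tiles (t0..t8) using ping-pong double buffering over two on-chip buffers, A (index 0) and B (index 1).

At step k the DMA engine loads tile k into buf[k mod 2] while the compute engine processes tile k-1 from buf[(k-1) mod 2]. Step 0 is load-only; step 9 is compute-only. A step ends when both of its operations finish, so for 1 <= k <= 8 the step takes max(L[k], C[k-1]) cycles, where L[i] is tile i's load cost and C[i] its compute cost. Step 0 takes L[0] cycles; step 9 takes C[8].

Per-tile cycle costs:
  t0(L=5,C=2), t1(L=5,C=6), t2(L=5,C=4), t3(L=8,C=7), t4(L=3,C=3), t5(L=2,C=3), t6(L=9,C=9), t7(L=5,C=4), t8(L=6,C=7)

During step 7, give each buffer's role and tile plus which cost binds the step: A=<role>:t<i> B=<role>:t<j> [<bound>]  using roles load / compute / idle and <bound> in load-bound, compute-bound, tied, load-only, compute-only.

step 7: A=compute:t6 B=load:t7 [compute-bound]

k=0 load=t0/5c comp=- wait=5 total=5
k=1 load=t1/5c comp=t0/2c wait=5 total=10
k=2 load=t2/5c comp=t1/6c wait=6 total=16
k=3 load=t3/8c comp=t2/4c wait=8 total=24
k=4 load=t4/3c comp=t3/7c wait=7 total=31
k=5 load=t5/2c comp=t4/3c wait=3 total=34
k=6 load=t6/9c comp=t5/3c wait=9 total=43
k=7 load=t7/5c comp=t6/9c wait=9 total=52
k=8 load=t8/6c comp=t7/4c wait=6 total=58
k=9 load=- comp=t8/7c wait=7 total=65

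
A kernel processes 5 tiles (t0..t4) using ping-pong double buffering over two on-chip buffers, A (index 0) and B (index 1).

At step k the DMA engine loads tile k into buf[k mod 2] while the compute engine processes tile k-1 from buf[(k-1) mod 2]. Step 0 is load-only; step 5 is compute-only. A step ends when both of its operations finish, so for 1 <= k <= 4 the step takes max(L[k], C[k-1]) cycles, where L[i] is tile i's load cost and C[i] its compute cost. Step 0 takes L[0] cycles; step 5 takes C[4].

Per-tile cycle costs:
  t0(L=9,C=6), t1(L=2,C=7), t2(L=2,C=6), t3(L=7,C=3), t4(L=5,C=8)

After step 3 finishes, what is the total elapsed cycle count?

  0. 9=9c; end=9; A:t0 B:-
  1. max(2,6)=6c; end=15; A:t0 B:t1
  2. max(2,7)=7c; end=22; A:t2 B:t1
  3. max(7,6)=7c; end=29; A:t2 B:t3
  4. max(5,3)=5c; end=34; A:t4 B:t3
  5. 8=8c; end=42; A:t4 B:t3

end_cycle[3] = 29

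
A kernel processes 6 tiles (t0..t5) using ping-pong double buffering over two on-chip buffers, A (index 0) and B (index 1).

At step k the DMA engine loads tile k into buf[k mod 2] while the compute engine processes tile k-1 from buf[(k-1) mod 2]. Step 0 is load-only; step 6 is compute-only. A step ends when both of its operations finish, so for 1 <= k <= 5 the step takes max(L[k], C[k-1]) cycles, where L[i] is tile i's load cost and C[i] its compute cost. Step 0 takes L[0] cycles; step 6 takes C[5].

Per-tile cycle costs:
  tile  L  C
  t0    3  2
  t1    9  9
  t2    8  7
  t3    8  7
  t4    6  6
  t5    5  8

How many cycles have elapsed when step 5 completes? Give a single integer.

end_cycle[5] = 42

  0. 3=3c; end=3; A:t0 B:-
  1. max(9,2)=9c; end=12; A:t0 B:t1
  2. max(8,9)=9c; end=21; A:t2 B:t1
  3. max(8,7)=8c; end=29; A:t2 B:t3
  4. max(6,7)=7c; end=36; A:t4 B:t3
  5. max(5,6)=6c; end=42; A:t4 B:t5
  6. 8=8c; end=50; A:t4 B:t5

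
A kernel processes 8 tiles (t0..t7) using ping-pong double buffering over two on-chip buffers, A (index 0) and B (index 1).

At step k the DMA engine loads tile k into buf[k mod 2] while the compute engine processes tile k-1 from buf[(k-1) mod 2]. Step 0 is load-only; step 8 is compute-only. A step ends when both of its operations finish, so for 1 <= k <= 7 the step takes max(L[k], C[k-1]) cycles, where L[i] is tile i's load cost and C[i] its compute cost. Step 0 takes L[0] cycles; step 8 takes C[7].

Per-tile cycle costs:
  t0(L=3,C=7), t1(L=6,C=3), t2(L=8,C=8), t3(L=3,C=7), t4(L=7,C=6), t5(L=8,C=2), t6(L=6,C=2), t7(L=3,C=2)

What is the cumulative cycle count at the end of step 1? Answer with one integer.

[0] DMA t0→A (3c) ∥ CU idle ⇒ 3c, clock 3
[1] DMA t1→B (6c) ∥ CU A:t0 (7c) ⇒ 7c, clock 10
[2] DMA t2→A (8c) ∥ CU B:t1 (3c) ⇒ 8c, clock 18
[3] DMA t3→B (3c) ∥ CU A:t2 (8c) ⇒ 8c, clock 26
[4] DMA t4→A (7c) ∥ CU B:t3 (7c) ⇒ 7c, clock 33
[5] DMA t5→B (8c) ∥ CU A:t4 (6c) ⇒ 8c, clock 41
[6] DMA t6→A (6c) ∥ CU B:t5 (2c) ⇒ 6c, clock 47
[7] DMA t7→B (3c) ∥ CU A:t6 (2c) ⇒ 3c, clock 50
[8] DMA idle ∥ CU B:t7 (2c) ⇒ 2c, clock 52

end_cycle[1] = 10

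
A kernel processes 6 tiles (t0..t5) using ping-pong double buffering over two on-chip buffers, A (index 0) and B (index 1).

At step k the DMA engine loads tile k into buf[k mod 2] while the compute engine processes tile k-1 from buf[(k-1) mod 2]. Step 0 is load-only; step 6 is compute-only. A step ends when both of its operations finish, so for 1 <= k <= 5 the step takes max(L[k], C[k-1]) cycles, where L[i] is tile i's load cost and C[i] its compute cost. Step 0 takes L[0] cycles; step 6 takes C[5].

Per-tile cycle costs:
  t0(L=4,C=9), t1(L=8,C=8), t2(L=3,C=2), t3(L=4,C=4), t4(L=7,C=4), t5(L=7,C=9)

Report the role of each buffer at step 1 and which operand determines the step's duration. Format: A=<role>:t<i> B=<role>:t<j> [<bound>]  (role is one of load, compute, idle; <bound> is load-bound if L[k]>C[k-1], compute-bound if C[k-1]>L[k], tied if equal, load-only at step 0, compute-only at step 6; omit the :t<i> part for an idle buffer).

step 1: A=compute:t0 B=load:t1 [compute-bound]

[0] DMA t0→A (4c) ∥ CU idle ⇒ 4c, clock 4
[1] DMA t1→B (8c) ∥ CU A:t0 (9c) ⇒ 9c, clock 13
[2] DMA t2→A (3c) ∥ CU B:t1 (8c) ⇒ 8c, clock 21
[3] DMA t3→B (4c) ∥ CU A:t2 (2c) ⇒ 4c, clock 25
[4] DMA t4→A (7c) ∥ CU B:t3 (4c) ⇒ 7c, clock 32
[5] DMA t5→B (7c) ∥ CU A:t4 (4c) ⇒ 7c, clock 39
[6] DMA idle ∥ CU B:t5 (9c) ⇒ 9c, clock 48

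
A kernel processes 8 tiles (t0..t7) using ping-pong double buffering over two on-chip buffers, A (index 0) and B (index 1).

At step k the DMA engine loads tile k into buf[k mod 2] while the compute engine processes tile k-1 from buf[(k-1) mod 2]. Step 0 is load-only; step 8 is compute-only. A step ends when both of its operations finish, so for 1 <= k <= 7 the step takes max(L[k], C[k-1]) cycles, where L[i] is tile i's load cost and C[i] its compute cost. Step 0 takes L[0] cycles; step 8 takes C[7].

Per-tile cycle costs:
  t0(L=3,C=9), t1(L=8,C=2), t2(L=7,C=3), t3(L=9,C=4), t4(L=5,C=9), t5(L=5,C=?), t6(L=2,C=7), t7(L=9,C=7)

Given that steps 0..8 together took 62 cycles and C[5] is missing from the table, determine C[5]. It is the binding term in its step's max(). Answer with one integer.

C[5] = 4

step 0: dur = L[0]=3 = 3
step 1: dur = max(L[1]=8, C[0]=9) = 9
step 2: dur = max(L[2]=7, C[1]=2) = 7
step 3: dur = max(L[3]=9, C[2]=3) = 9
step 4: dur = max(L[4]=5, C[3]=4) = 5
step 5: dur = max(L[5]=5, C[4]=9) = 9
step 6: dur = max(L[6]=2, C[5]=?) = C[5]  (unknown; binding)
step 7: dur = max(L[7]=9, C[6]=7) = 9
step 8: dur = C[7]=7 = 7
sum of known step durations = 58
dur[6] = total - known = 62 - 58 = 4
C[5] is the binding max in step 6, so C[5] = dur[6] = 4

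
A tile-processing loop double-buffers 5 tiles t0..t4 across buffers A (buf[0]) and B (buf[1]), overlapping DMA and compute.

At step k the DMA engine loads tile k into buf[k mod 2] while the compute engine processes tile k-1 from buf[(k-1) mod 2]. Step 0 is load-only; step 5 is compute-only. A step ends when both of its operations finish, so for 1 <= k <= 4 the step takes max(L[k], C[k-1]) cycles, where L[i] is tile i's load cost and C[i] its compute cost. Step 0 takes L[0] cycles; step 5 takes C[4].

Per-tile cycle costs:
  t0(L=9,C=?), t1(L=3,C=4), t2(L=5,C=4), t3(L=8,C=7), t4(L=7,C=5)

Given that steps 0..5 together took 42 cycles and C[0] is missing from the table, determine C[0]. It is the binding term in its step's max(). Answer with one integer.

step 0 = dur = L[0]=9 = 9
step 1 = dur = max(L[1]=3, C[0]=?) = C[0]  (unknown; binding)
step 2 = dur = max(L[2]=5, C[1]=4) = 5
step 3 = dur = max(L[3]=8, C[2]=4) = 8
step 4 = dur = max(L[4]=7, C[3]=7) = 7
step 5 = dur = C[4]=5 = 5
sum of known step durations = 34
dur[1] = total - known = 42 - 34 = 8
C[0] is the binding max in step 1, so C[0] = dur[1] = 8

C[0] = 8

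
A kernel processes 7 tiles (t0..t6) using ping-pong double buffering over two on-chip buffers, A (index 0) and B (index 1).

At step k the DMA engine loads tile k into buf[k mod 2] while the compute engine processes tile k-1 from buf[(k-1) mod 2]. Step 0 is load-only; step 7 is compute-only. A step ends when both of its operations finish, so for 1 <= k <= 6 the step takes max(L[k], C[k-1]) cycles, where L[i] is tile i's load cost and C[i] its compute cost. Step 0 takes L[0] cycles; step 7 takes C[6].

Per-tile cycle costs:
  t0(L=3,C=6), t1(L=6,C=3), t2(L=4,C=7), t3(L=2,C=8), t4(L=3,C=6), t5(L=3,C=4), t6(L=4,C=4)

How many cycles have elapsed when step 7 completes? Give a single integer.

end_cycle[7] = 42

  0. 3=3c; end=3; A:t0 B:-
  1. max(6,6)=6c; end=9; A:t0 B:t1
  2. max(4,3)=4c; end=13; A:t2 B:t1
  3. max(2,7)=7c; end=20; A:t2 B:t3
  4. max(3,8)=8c; end=28; A:t4 B:t3
  5. max(3,6)=6c; end=34; A:t4 B:t5
  6. max(4,4)=4c; end=38; A:t6 B:t5
  7. 4=4c; end=42; A:t6 B:t5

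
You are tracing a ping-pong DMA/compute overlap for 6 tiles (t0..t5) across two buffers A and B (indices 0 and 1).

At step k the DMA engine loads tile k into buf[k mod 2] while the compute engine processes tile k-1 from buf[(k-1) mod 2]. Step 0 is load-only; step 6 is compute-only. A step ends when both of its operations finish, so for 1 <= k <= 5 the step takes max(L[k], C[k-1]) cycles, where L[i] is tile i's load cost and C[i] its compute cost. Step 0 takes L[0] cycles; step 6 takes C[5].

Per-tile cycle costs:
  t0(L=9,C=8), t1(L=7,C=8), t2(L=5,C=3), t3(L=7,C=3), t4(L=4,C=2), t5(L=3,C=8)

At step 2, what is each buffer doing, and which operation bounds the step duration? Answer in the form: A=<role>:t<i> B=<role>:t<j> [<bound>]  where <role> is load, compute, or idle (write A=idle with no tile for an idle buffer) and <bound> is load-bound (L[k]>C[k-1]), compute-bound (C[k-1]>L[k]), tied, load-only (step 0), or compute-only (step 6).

step 2: A=load:t2 B=compute:t1 [compute-bound]

k=0 load=t0/9c comp=- wait=9 total=9
k=1 load=t1/7c comp=t0/8c wait=8 total=17
k=2 load=t2/5c comp=t1/8c wait=8 total=25
k=3 load=t3/7c comp=t2/3c wait=7 total=32
k=4 load=t4/4c comp=t3/3c wait=4 total=36
k=5 load=t5/3c comp=t4/2c wait=3 total=39
k=6 load=- comp=t5/8c wait=8 total=47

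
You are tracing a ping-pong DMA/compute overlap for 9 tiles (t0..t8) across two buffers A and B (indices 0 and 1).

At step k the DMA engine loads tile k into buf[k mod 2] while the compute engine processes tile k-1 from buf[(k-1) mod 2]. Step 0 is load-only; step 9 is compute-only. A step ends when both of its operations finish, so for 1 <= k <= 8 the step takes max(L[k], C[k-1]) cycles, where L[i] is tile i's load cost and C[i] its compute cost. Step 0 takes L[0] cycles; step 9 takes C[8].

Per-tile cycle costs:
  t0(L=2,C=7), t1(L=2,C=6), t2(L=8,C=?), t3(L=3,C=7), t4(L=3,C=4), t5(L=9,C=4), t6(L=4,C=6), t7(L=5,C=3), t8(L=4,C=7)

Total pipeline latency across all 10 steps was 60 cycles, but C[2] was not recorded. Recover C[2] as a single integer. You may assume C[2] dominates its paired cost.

step 0 → dur = L[0]=2 = 2
step 1 → dur = max(L[1]=2, C[0]=7) = 7
step 2 → dur = max(L[2]=8, C[1]=6) = 8
step 3 → dur = max(L[3]=3, C[2]=?) = C[2]  (unknown; binding)
step 4 → dur = max(L[4]=3, C[3]=7) = 7
step 5 → dur = max(L[5]=9, C[4]=4) = 9
step 6 → dur = max(L[6]=4, C[5]=4) = 4
step 7 → dur = max(L[7]=5, C[6]=6) = 6
step 8 → dur = max(L[8]=4, C[7]=3) = 4
step 9 → dur = C[8]=7 = 7
sum of known step durations = 54
dur[3] = total - known = 60 - 54 = 6
C[2] is the binding max in step 3, so C[2] = dur[3] = 6

C[2] = 6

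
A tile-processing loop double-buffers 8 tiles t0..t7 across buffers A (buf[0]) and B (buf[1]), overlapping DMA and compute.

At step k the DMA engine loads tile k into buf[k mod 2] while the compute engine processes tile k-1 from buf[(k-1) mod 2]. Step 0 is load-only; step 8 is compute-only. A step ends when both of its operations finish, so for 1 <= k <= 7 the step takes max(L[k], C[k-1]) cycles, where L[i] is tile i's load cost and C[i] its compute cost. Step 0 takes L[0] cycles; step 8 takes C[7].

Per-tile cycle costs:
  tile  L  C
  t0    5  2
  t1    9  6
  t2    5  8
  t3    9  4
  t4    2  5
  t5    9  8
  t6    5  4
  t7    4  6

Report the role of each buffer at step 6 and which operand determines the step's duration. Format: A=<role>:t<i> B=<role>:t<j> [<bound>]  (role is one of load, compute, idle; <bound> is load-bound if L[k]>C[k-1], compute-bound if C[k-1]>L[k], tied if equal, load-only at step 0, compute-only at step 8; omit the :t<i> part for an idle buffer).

step 6: A=load:t6 B=compute:t5 [compute-bound]

[0] DMA t0→A (5c) ∥ CU idle ⇒ 5c, clock 5
[1] DMA t1→B (9c) ∥ CU A:t0 (2c) ⇒ 9c, clock 14
[2] DMA t2→A (5c) ∥ CU B:t1 (6c) ⇒ 6c, clock 20
[3] DMA t3→B (9c) ∥ CU A:t2 (8c) ⇒ 9c, clock 29
[4] DMA t4→A (2c) ∥ CU B:t3 (4c) ⇒ 4c, clock 33
[5] DMA t5→B (9c) ∥ CU A:t4 (5c) ⇒ 9c, clock 42
[6] DMA t6→A (5c) ∥ CU B:t5 (8c) ⇒ 8c, clock 50
[7] DMA t7→B (4c) ∥ CU A:t6 (4c) ⇒ 4c, clock 54
[8] DMA idle ∥ CU B:t7 (6c) ⇒ 6c, clock 60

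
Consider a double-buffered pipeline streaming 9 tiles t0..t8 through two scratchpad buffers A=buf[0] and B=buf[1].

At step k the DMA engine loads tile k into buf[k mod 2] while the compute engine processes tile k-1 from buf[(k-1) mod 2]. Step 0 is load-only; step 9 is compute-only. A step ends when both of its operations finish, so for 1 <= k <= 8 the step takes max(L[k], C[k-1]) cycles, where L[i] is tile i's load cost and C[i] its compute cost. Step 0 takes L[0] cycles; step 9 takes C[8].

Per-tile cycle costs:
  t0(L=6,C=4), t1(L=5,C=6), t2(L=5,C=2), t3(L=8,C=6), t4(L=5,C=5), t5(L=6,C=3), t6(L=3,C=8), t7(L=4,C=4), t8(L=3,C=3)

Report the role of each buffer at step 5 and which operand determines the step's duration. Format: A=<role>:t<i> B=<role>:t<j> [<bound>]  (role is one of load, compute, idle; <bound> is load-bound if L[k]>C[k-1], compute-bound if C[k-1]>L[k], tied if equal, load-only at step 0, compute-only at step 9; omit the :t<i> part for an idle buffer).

step 5: A=compute:t4 B=load:t5 [load-bound]

k=0 load=t0/6c comp=- wait=6 total=6
k=1 load=t1/5c comp=t0/4c wait=5 total=11
k=2 load=t2/5c comp=t1/6c wait=6 total=17
k=3 load=t3/8c comp=t2/2c wait=8 total=25
k=4 load=t4/5c comp=t3/6c wait=6 total=31
k=5 load=t5/6c comp=t4/5c wait=6 total=37
k=6 load=t6/3c comp=t5/3c wait=3 total=40
k=7 load=t7/4c comp=t6/8c wait=8 total=48
k=8 load=t8/3c comp=t7/4c wait=4 total=52
k=9 load=- comp=t8/3c wait=3 total=55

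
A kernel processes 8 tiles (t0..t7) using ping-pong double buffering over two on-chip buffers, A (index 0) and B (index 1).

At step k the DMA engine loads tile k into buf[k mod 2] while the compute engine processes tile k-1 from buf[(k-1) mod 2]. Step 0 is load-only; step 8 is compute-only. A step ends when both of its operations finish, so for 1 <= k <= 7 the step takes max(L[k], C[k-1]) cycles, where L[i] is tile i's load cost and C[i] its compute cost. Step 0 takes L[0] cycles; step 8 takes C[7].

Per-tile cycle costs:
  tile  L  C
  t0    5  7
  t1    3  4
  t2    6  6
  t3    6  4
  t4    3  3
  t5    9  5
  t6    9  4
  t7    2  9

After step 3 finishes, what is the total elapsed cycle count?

[0] DMA t0→A (5c) ∥ CU idle ⇒ 5c, clock 5
[1] DMA t1→B (3c) ∥ CU A:t0 (7c) ⇒ 7c, clock 12
[2] DMA t2→A (6c) ∥ CU B:t1 (4c) ⇒ 6c, clock 18
[3] DMA t3→B (6c) ∥ CU A:t2 (6c) ⇒ 6c, clock 24
[4] DMA t4→A (3c) ∥ CU B:t3 (4c) ⇒ 4c, clock 28
[5] DMA t5→B (9c) ∥ CU A:t4 (3c) ⇒ 9c, clock 37
[6] DMA t6→A (9c) ∥ CU B:t5 (5c) ⇒ 9c, clock 46
[7] DMA t7→B (2c) ∥ CU A:t6 (4c) ⇒ 4c, clock 50
[8] DMA idle ∥ CU B:t7 (9c) ⇒ 9c, clock 59

end_cycle[3] = 24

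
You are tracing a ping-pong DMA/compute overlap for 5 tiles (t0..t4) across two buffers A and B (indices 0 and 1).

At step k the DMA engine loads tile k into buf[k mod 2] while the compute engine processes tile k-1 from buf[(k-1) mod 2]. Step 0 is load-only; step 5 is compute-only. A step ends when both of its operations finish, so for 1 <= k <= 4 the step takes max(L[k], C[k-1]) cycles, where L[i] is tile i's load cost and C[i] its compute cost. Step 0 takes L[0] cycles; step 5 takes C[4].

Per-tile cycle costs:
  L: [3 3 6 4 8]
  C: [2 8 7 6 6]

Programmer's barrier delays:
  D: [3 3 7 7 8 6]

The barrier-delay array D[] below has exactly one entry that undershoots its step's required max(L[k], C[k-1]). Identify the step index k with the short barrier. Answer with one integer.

hazard at step 2

step 0: need L[0]=3 = 3; D[0]=3 ok
step 1: need max(L[1]=3,C[0]=2) = 3; D[1]=3 ok
step 2: need max(L[2]=6,C[1]=8) = 8; D[2]=7 SHORT
step 3: need max(L[3]=4,C[2]=7) = 7; D[3]=7 ok
step 4: need max(L[4]=8,C[3]=6) = 8; D[4]=8 ok
step 5: need C[4]=6 = 6; D[5]=6 ok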